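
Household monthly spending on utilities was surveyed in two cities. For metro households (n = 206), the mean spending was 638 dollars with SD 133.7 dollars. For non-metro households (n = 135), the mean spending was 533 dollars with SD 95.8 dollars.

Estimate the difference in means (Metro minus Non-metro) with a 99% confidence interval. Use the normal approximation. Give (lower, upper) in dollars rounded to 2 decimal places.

Per-group SEs: s₁/√n₁ = 133.7/√206 = 9.3153, s₂/√n₂ = 95.8/√135 = 8.2452.
Unpooled SE of the difference: √(86.77481409 + 67.98332304) = 12.4402.
Margin of error = z* · SE = 2.576 × 12.4402 = 32.0460.
x̄₁ − x̄₂ = 638 − 533 = 105.0000.
CI: 105.0000 ± 32.0460 = (72.95, 137.05).

(72.95, 137.05)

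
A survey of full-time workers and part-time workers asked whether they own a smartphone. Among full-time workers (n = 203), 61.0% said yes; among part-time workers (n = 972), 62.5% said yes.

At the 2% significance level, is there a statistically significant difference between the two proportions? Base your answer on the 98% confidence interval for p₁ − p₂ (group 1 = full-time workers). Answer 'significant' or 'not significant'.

Each SE is √(p̂(1−p̂)/n): √(0.6100·0.3900/203) = 0.03423 and √(0.6250·0.3750/972) = 0.01553.
SE(p̂₁ − p̂₂) = √(SE₁² + SE₂²) = √(0.0011716929 + 0.0002411809) = 0.03759, since the two samples are independent.
At 98% confidence z* = 2.326; margin = 2.326 × 0.03759 = 0.08743.
The difference is 0.6100 − 0.6250 = -0.0150, so the interval is -0.0150 ± 0.08743 = (-0.10243, 0.07243).
The interval (-0.10243, 0.07243) contains 0, so the difference is not significant.

not significant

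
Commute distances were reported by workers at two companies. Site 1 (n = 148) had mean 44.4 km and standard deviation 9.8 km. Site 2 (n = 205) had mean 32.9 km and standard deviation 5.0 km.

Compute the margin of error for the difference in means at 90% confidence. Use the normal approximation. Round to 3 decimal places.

1.444

Per-group SEs: s₁/√n₁ = 9.8/√148 = 0.8056, s₂/√n₂ = 5.0/√205 = 0.3492.
Unpooled SE of the difference: √(0.64899136 + 0.12194064) = 0.8780.
Margin of error = z* · SE = 1.645 × 0.8780 = 1.4443.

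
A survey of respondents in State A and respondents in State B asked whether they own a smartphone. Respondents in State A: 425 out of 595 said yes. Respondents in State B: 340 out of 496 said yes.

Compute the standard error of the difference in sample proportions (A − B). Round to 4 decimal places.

First, p̂₁ = 425/595 = 0.7143; p̂₂ = 340/496 = 0.6855.
The two standard errors are √(0.7143×0.2857/595) = 0.01852 and √(0.6855×0.3145/496) = 0.02085.
Because the samples are independent, SE_diff = √(0.01852² + 0.02085²) = 0.02789.

0.0279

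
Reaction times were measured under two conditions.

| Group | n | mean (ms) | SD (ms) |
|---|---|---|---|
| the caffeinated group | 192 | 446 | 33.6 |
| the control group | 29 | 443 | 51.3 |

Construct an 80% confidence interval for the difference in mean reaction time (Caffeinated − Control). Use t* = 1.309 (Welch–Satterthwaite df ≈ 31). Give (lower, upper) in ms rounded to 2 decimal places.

Standard errors of each mean: 33.6/√192 = 2.4249 and 51.3/√29 = 9.5262.
SE(x̄₁ − x̄₂) = √(2.4249² + 9.5262²) = 9.8300 for independent samples with unequal variances.
With t* = 1.309, the margin is 1.309 × 9.8300 = 12.8675.
x̄₁ − x̄₂ = 446 − 443 = 3.0000; the interval is 3.0000 ± 12.8675 = (-9.87, 15.87).

(-9.87, 15.87)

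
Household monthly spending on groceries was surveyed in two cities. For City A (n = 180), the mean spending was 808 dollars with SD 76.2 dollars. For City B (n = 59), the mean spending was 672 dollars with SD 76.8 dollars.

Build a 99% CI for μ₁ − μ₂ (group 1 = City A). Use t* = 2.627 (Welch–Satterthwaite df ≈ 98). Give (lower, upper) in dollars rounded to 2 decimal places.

(105.79, 166.21)

SE₁ = s₁/√n₁ = 76.2/√180 = 5.6796; SE₂ = 76.8/√59 = 9.9985.
Independent samples, unequal variances: SE_diff = √(SE₁² + SE₂²) = √(32.25785616 + 99.97000225) = 11.4990.
t* = 2.627, so margin of error = 2.627 × 11.4990 = 30.2079.
Difference in means = 808 − 672 = 136.0000.
136.0000 ± 30.2079 → (105.79, 166.21).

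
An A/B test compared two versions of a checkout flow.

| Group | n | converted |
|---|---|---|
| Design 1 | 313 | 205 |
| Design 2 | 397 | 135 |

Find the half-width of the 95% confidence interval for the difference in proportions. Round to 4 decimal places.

Sample proportions: 205/313 = 0.6550, 135/397 = 0.3401.
Each SE is √(p̂(1−p̂)/n): √(0.6550·0.3450/313) = 0.02687 and √(0.3401·0.6599/397) = 0.02378.
SE(p̂₁ − p̂₂) = √(SE₁² + SE₂²) = √(0.0007219969 + 0.0005654884) = 0.03588, since the two samples are independent.
At 95% confidence z* = 1.960; margin = 1.960 × 0.03588 = 0.07032.

0.0703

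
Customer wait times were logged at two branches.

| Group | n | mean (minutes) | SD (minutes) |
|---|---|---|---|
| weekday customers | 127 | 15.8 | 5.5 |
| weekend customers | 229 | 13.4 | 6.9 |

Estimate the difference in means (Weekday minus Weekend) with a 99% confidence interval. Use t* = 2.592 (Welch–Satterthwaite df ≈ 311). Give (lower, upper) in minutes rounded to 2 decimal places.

(0.67, 4.13)

Per-group SEs: s₁/√n₁ = 5.5/√127 = 0.4880, s₂/√n₂ = 6.9/√229 = 0.4560.
Unpooled SE of the difference: √(0.238144 + 0.207936) = 0.6679.
Margin of error = t* · SE = 2.592 × 0.6679 = 1.7312.
x̄₁ − x̄₂ = 15.8 − 13.4 = 2.4000.
CI: 2.4000 ± 1.7312 = (0.67, 4.13).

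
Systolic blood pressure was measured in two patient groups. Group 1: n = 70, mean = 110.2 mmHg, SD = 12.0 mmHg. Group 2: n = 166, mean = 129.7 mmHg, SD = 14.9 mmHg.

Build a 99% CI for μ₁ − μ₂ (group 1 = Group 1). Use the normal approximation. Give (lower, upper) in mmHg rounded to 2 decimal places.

(-24.25, -14.75)

Per-group SEs: s₁/√n₁ = 12.0/√70 = 1.4343, s₂/√n₂ = 14.9/√166 = 1.1565.
Unpooled SE of the difference: √(2.05721649 + 1.33749225) = 1.8425.
Margin of error = z* · SE = 2.576 × 1.8425 = 4.7463.
x̄₁ − x̄₂ = 110.2 − 129.7 = -19.5000.
CI: -19.5000 ± 4.7463 = (-24.25, -14.75).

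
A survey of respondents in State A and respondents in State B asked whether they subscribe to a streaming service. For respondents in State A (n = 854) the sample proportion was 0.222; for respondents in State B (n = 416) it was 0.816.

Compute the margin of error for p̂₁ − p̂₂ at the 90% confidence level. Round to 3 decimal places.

0.039

Each SE is √(p̂(1−p̂)/n): √(0.2220·0.7780/854) = 0.01422 and √(0.8160·0.1840/416) = 0.01900.
SE(p̂₁ − p̂₂) = √(SE₁² + SE₂²) = √(0.0002022084 + 0.000361) = 0.02373, since the two samples are independent.
At 90% confidence z* = 1.645; margin = 1.645 × 0.02373 = 0.03904.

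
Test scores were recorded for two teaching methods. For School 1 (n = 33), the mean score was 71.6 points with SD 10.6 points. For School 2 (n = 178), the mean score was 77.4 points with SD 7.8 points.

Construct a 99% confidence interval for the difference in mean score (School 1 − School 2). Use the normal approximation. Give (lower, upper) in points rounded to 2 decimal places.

(-10.79, -0.81)

SE₁ = s₁/√n₁ = 10.6/√33 = 1.8452; SE₂ = 7.8/√178 = 0.5846.
Independent samples, unequal variances: SE_diff = √(SE₁² + SE₂²) = √(3.40476304 + 0.34175716) = 1.9356.
z* = 2.576, so margin of error = 2.576 × 1.9356 = 4.9861.
Difference in means = 71.6 − 77.4 = -5.8000.
-5.8000 ± 4.9861 → (-10.79, -0.81).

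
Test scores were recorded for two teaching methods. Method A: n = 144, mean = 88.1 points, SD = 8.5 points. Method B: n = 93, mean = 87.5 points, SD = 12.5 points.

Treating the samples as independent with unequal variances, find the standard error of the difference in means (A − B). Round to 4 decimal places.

Per-group SEs: s₁/√n₁ = 8.5/√144 = 0.7083, s₂/√n₂ = 12.5/√93 = 1.2962.
Unpooled SE of the difference: √(0.50168889 + 1.68013444) = 1.4771.

1.4771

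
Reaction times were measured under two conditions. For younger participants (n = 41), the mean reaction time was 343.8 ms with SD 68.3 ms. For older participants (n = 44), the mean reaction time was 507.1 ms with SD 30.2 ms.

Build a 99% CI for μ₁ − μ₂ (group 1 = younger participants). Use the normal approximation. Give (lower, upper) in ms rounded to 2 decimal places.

(-193.18, -133.42)

SE₁ = s₁/√n₁ = 68.3/√41 = 10.6667; SE₂ = 30.2/√44 = 4.5528.
Independent samples, unequal variances: SE_diff = √(SE₁² + SE₂²) = √(113.77848889 + 20.72798784) = 11.5977.
z* = 2.576, so margin of error = 2.576 × 11.5977 = 29.8757.
Difference in means = 343.8 − 507.1 = -163.3000.
-163.3000 ± 29.8757 → (-193.18, -133.42).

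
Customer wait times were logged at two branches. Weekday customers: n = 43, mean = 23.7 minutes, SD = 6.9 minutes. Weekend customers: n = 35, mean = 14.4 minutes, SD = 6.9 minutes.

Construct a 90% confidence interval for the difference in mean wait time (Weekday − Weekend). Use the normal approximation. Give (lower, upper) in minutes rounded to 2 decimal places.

(6.72, 11.88)

SE₁ = s₁/√n₁ = 6.9/√43 = 1.0522; SE₂ = 6.9/√35 = 1.1663.
Independent samples, unequal variances: SE_diff = √(SE₁² + SE₂²) = √(1.10712484 + 1.36025569) = 1.5708.
z* = 1.645, so margin of error = 1.645 × 1.5708 = 2.5840.
Difference in means = 23.7 − 14.4 = 9.3000.
9.3000 ± 2.5840 → (6.72, 11.88).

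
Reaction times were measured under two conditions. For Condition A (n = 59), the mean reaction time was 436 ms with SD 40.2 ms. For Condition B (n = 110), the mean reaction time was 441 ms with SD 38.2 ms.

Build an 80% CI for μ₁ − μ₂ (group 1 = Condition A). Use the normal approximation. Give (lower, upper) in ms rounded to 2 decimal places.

Standard errors of each mean: 40.2/√59 = 5.2336 and 38.2/√110 = 3.6422.
SE(x̄₁ − x̄₂) = √(5.2336² + 3.6422²) = 6.3762 for independent samples with unequal variances.
With z* = 1.282, the margin is 1.282 × 6.3762 = 8.1743.
x̄₁ − x̄₂ = 436 − 441 = -5.0000; the interval is -5.0000 ± 8.1743 = (-13.17, 3.17).

(-13.17, 3.17)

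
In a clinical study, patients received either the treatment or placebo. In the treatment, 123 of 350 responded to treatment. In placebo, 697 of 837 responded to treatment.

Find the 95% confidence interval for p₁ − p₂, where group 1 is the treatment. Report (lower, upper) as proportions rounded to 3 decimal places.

(-0.537, -0.425)

Sample proportions: 123/350 = 0.3514, 697/837 = 0.8327.
Each SE is √(p̂(1−p̂)/n): √(0.3514·0.6486/350) = 0.02552 and √(0.8327·0.1673/837) = 0.01290.
SE(p̂₁ − p̂₂) = √(SE₁² + SE₂²) = √(0.0006512704 + 0.00016641) = 0.02860, since the two samples are independent.
At 95% confidence z* = 1.960; margin = 1.960 × 0.02860 = 0.05606.
The difference is 0.3514 − 0.8327 = -0.4813, so the interval is -0.4813 ± 0.05606 = (-0.537, -0.425).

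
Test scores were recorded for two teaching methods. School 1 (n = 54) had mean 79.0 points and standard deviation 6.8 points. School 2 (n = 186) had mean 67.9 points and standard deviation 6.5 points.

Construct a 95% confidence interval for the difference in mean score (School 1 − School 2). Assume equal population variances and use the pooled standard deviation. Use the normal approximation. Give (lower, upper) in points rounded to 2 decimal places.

s_p = √[((n₁−1)s₁² + (n₂−1)s₂²)/(n₁+n₂−2)] = √[(53·6.8² + 185·6.5²)/238] = 6.5680.
SE = 6.5680·√(1/54 + 1/186) = 1.0153.
With z* = 1.960, margin = 1.960 × 1.0153 = 1.9900.
x̄₁ − x̄₂ = 79.0 − 67.9 = 11.1000; interval 11.1000 ± 1.9900 = (9.11, 13.09).

(9.11, 13.09)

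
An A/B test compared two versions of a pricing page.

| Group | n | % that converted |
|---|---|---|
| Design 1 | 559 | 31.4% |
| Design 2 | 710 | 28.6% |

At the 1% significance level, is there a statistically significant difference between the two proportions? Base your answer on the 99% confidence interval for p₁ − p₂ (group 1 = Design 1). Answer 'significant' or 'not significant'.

The two standard errors are √(0.3140×0.6860/559) = 0.01963 and √(0.2860×0.7140/710) = 0.01696.
Because the samples are independent, SE_diff = √(0.01963² + 0.01696²) = 0.02594.
Using z* = 2.576 for 99%, ME = 2.576 × 0.02594 = 0.06682.
p̂₁ − p̂₂ = 0.0280; interval 0.0280 ± 0.06682 gives (-0.03882, 0.09482).
The interval (-0.03882, 0.09482) contains 0, so the difference is not significant.

not significant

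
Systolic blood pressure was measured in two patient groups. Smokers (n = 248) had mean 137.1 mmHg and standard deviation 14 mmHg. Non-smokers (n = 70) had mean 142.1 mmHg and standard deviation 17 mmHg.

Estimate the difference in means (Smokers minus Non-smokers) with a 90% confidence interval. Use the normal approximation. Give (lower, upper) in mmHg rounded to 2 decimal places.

SE₁ = s₁/√n₁ = 14/√248 = 0.8890; SE₂ = 17/√70 = 2.0319.
Independent samples, unequal variances: SE_diff = √(SE₁² + SE₂²) = √(0.790321 + 4.12861761) = 2.2179.
z* = 1.645, so margin of error = 1.645 × 2.2179 = 3.6484.
Difference in means = 137.1 − 142.1 = -5.0000.
-5.0000 ± 3.6484 → (-8.65, -1.35).

(-8.65, -1.35)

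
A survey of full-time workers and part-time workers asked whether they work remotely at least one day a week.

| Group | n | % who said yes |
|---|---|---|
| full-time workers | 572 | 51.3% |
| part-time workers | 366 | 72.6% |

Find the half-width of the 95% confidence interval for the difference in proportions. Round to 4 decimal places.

SE₁ = √(p̂₁(1−p̂₁)/n₁) = √(0.5130·0.4870/572) = 0.02090; SE₂ = √(0.7260·0.2740/366) = 0.02331.
Independent samples: SE of the difference = √(SE₁² + SE₂²) = √(0.00043681 + 0.0005433561) = 0.03131.
z* for 95% confidence is 1.960, so the margin of error is 1.960 × 0.03131 = 0.06137.

0.0614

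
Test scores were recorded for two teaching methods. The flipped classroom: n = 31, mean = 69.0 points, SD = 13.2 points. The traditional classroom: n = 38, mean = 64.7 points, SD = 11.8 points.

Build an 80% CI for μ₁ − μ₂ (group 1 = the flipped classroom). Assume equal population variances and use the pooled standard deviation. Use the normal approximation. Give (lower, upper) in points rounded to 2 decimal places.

(0.44, 8.16)

Pooled variance s_p² = [30·13.2² + 37·11.8²] / (31+38−2) = 154.9116, so s_p = 12.4463.
SE_diff = s_p·√(1/n₁ + 1/n₂) = 12.4463·√(1/31 + 1/38) = 3.0123.
z* = 1.282; margin = 1.282 × 3.0123 = 3.8618.
Difference = 69.0 − 64.7 = 4.3000.
4.3000 ± 3.8618 → (0.44, 8.16).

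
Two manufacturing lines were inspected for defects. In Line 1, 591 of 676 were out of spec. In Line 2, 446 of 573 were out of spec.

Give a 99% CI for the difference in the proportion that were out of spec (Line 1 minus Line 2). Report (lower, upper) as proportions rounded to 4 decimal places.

(0.0404, 0.1514)

Sample proportions: 591/676 = 0.8743, 446/573 = 0.7784.
Each SE is √(p̂(1−p̂)/n): √(0.8743·0.1257/676) = 0.01275 and √(0.7784·0.2216/573) = 0.01735.
SE(p̂₁ − p̂₂) = √(SE₁² + SE₂²) = √(0.0001625625 + 0.0003010225) = 0.02153, since the two samples are independent.
At 99% confidence z* = 2.576; margin = 2.576 × 0.02153 = 0.05546.
The difference is 0.8743 − 0.7784 = 0.0959, so the interval is 0.0959 ± 0.05546 = (0.0404, 0.1514).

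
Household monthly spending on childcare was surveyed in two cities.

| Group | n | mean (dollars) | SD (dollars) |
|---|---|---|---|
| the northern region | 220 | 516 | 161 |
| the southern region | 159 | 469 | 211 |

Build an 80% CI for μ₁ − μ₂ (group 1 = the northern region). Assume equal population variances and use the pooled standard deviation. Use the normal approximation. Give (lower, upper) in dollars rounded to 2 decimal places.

s_p = √[((n₁−1)s₁² + (n₂−1)s₂²)/(n₁+n₂−2)] = √[(219·161² + 158·211²)/377] = 183.6198.
SE = 183.6198·√(1/220 + 1/159) = 19.1130.
With z* = 1.282, margin = 1.282 × 19.1130 = 24.5029.
x̄₁ − x̄₂ = 516 − 469 = 47.0000; interval 47.0000 ± 24.5029 = (22.50, 71.50).

(22.50, 71.50)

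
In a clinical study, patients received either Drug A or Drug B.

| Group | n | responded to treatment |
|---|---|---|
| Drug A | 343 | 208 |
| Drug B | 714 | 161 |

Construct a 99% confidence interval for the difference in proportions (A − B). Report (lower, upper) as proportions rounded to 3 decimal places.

(0.302, 0.460)

First, p̂₁ = 208/343 = 0.6064; p̂₂ = 161/714 = 0.2255.
The two standard errors are √(0.6064×0.3936/343) = 0.02638 and √(0.2255×0.7745/714) = 0.01564.
Because the samples are independent, SE_diff = √(0.02638² + 0.01564²) = 0.03067.
Using z* = 2.576 for 99%, ME = 2.576 × 0.03067 = 0.07901.
p̂₁ − p̂₂ = 0.3809; interval 0.3809 ± 0.07901 gives (0.302, 0.460).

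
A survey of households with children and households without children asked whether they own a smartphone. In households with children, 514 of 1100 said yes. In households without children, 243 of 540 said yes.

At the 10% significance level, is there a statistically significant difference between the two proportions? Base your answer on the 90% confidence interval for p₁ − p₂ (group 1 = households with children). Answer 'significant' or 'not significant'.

not significant

Sample proportions: 514/1100 = 0.4673, 243/540 = 0.4500.
Each SE is √(p̂(1−p̂)/n): √(0.4673·0.5327/1100) = 0.01504 and √(0.4500·0.5500/540) = 0.02141.
SE(p̂₁ − p̂₂) = √(SE₁² + SE₂²) = √(0.0002262016 + 0.0004583881) = 0.02616, since the two samples are independent.
At 90% confidence z* = 1.645; margin = 1.645 × 0.02616 = 0.04303.
The difference is 0.4673 − 0.4500 = 0.0173, so the interval is 0.0173 ± 0.04303 = (-0.02573, 0.06033).
The interval (-0.02573, 0.06033) contains 0, so the difference is not significant.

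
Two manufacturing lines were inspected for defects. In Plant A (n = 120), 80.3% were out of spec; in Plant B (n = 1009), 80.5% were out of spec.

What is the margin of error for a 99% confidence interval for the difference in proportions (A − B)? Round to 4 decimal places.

Each SE is √(p̂(1−p̂)/n): √(0.8030·0.1970/120) = 0.03631 and √(0.8050·0.1950/1009) = 0.01247.
SE(p̂₁ − p̂₂) = √(SE₁² + SE₂²) = √(0.0013184161 + 0.0001555009) = 0.03839, since the two samples are independent.
At 99% confidence z* = 2.576; margin = 2.576 × 0.03839 = 0.09889.

0.0989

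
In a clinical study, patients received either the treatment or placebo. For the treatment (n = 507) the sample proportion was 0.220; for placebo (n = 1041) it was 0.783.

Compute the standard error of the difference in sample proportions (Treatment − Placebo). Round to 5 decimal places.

Each SE is √(p̂(1−p̂)/n): √(0.2200·0.7800/507) = 0.01840 and √(0.7830·0.2170/1041) = 0.01278.
SE(p̂₁ − p̂₂) = √(SE₁² + SE₂²) = √(0.00033856 + 0.0001633284) = 0.02240, since the two samples are independent.

0.02240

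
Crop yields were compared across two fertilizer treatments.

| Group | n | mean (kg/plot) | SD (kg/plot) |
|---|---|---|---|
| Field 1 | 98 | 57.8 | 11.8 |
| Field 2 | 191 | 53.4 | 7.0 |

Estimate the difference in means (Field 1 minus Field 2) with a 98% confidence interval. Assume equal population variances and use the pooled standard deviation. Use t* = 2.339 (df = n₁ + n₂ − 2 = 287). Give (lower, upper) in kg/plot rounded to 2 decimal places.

(1.81, 6.99)

s_p = √[((n₁−1)s₁² + (n₂−1)s₂²)/(n₁+n₂−2)] = √[(97·11.8² + 190·7.0²)/287] = 8.9162.
SE = 8.9162·√(1/98 + 1/191) = 1.1079.
With t* = 2.339, margin = 2.339 × 1.1079 = 2.5914.
x̄₁ − x̄₂ = 57.8 − 53.4 = 4.4000; interval 4.4000 ± 2.5914 = (1.81, 6.99).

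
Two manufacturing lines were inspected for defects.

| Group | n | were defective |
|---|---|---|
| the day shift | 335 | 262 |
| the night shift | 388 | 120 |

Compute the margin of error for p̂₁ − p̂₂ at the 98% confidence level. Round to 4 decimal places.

Sample proportions: 262/335 = 0.7821, 120/388 = 0.3093.
Each SE is √(p̂(1−p̂)/n): √(0.7821·0.2179/335) = 0.02255 and √(0.3093·0.6907/388) = 0.02346.
SE(p̂₁ − p̂₂) = √(SE₁² + SE₂²) = √(0.0005085025 + 0.0005503716) = 0.03254, since the two samples are independent.
At 98% confidence z* = 2.326; margin = 2.326 × 0.03254 = 0.07569.

0.0757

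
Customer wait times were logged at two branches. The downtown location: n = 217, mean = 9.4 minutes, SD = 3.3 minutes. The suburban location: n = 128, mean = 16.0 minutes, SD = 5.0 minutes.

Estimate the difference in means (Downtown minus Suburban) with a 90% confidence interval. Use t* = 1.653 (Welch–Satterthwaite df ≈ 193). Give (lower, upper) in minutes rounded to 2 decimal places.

(-7.42, -5.78)

Standard errors of each mean: 3.3/√217 = 0.2240 and 5.0/√128 = 0.4419.
SE(x̄₁ − x̄₂) = √(0.2240² + 0.4419²) = 0.4954 for independent samples with unequal variances.
With t* = 1.653, the margin is 1.653 × 0.4954 = 0.8189.
x̄₁ − x̄₂ = 9.4 − 16.0 = -6.6000; the interval is -6.6000 ± 0.8189 = (-7.42, -5.78).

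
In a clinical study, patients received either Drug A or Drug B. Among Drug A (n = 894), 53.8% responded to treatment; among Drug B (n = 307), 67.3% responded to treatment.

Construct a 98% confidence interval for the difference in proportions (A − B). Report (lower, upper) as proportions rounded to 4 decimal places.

(-0.2084, -0.0616)

Each SE is √(p̂(1−p̂)/n): √(0.5380·0.4620/894) = 0.01667 and √(0.6730·0.3270/307) = 0.02677.
SE(p̂₁ − p̂₂) = √(SE₁² + SE₂²) = √(0.0002778889 + 0.0007166329) = 0.03154, since the two samples are independent.
At 98% confidence z* = 2.326; margin = 2.326 × 0.03154 = 0.07336.
The difference is 0.5380 − 0.6730 = -0.1350, so the interval is -0.1350 ± 0.07336 = (-0.2084, -0.0616).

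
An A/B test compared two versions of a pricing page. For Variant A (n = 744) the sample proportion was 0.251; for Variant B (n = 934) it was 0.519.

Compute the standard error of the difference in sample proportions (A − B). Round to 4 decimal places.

Each SE is √(p̂(1−p̂)/n): √(0.2510·0.7490/744) = 0.01590 and √(0.5190·0.4810/934) = 0.01635.
SE(p̂₁ − p̂₂) = √(SE₁² + SE₂²) = √(0.00025281 + 0.0002673225) = 0.02281, since the two samples are independent.

0.0228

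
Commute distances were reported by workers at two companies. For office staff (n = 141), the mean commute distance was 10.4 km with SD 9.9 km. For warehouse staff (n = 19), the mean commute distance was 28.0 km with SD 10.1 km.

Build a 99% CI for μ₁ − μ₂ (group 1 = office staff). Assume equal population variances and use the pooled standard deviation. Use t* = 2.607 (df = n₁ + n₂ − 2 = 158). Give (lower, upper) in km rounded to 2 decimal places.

Pooled variance s_p² = [140·9.9² + 18·10.1²] / (141+19−2) = 98.4657, so s_p = 9.9230.
SE_diff = s_p·√(1/n₁ + 1/n₂) = 9.9230·√(1/141 + 1/19) = 2.4250.
t* = 2.607; margin = 2.607 × 2.4250 = 6.3220.
Difference = 10.4 − 28.0 = -17.6000.
-17.6000 ± 6.3220 → (-23.92, -11.28).

(-23.92, -11.28)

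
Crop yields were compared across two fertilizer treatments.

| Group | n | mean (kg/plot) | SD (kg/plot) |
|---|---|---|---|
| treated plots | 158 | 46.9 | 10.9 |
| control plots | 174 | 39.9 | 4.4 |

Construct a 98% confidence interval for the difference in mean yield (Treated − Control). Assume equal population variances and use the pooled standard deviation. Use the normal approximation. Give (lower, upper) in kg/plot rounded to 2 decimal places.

s_p = √[((n₁−1)s₁² + (n₂−1)s₂²)/(n₁+n₂−2)] = √[(157·10.9² + 173·4.4²)/330] = 8.1654.
SE = 8.1654·√(1/158 + 1/174) = 0.8973.
With z* = 2.326, margin = 2.326 × 0.8973 = 2.0871.
x̄₁ − x̄₂ = 46.9 − 39.9 = 7.0000; interval 7.0000 ± 2.0871 = (4.91, 9.09).

(4.91, 9.09)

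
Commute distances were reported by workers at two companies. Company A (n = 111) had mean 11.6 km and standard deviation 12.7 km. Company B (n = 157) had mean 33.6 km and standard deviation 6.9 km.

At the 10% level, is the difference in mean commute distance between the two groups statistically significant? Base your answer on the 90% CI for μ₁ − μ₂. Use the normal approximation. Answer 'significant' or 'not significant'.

significant

Standard errors of each mean: 12.7/√111 = 1.2054 and 6.9/√157 = 0.5507.
SE(x̄₁ − x̄₂) = √(1.2054² + 0.5507²) = 1.3252 for independent samples with unequal variances.
With z* = 1.645, the margin is 1.645 × 1.3252 = 2.1800.
x̄₁ − x̄₂ = 11.6 − 33.6 = -22.0000; the interval is -22.0000 ± 2.1800 = (-24.1800, -19.8200).
The interval (-24.1800, -19.8200) does not contain 0, so the difference is significant.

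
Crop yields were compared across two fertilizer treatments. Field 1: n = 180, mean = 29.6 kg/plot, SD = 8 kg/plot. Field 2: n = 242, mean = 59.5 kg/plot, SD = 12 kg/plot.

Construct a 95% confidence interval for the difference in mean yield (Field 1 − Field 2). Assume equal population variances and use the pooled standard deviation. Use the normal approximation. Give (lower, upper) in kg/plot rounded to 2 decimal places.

Pooled variance s_p² = [179·8² + 241·12²] / (180+242−2) = 109.9048, so s_p = 10.4835.
SE_diff = s_p·√(1/n₁ + 1/n₂) = 10.4835·√(1/180 + 1/242) = 1.0319.
z* = 1.960; margin = 1.960 × 1.0319 = 2.0225.
Difference = 29.6 − 59.5 = -29.9000.
-29.9000 ± 2.0225 → (-31.92, -27.88).

(-31.92, -27.88)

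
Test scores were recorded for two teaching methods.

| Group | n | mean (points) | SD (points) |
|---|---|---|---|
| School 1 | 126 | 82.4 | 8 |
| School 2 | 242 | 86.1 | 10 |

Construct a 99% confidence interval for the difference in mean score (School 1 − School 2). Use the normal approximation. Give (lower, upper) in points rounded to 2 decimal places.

Per-group SEs: s₁/√n₁ = 8/√126 = 0.7127, s₂/√n₂ = 10/√242 = 0.6428.
Unpooled SE of the difference: √(0.50794129 + 0.41319184) = 0.9598.
Margin of error = z* · SE = 2.576 × 0.9598 = 2.4724.
x̄₁ − x̄₂ = 82.4 − 86.1 = -3.7000.
CI: -3.7000 ± 2.4724 = (-6.17, -1.23).

(-6.17, -1.23)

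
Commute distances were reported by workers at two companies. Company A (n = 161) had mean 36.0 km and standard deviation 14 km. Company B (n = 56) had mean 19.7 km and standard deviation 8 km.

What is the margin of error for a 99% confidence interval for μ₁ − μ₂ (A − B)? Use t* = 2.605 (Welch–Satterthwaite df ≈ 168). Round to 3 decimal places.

4.002

Per-group SEs: s₁/√n₁ = 14/√161 = 1.1034, s₂/√n₂ = 8/√56 = 1.0690.
Unpooled SE of the difference: √(1.21749156 + 1.142761) = 1.5363.
Margin of error = t* · SE = 2.605 × 1.5363 = 4.0021.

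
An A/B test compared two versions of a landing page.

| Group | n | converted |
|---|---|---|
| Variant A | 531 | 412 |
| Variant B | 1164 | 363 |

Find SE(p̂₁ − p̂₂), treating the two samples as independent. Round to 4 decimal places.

Sample proportions: 412/531 = 0.7759, 363/1164 = 0.3119.
Each SE is √(p̂(1−p̂)/n): √(0.7759·0.2241/531) = 0.01810 and √(0.3119·0.6881/1164) = 0.01358.
SE(p̂₁ − p̂₂) = √(SE₁² + SE₂²) = √(0.00032761 + 0.0001844164) = 0.02263, since the two samples are independent.

0.0226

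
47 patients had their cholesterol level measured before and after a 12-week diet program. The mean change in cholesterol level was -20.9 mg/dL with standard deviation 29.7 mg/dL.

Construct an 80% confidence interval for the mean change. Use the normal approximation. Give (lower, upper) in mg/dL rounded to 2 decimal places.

(-26.45, -15.35)

This is a matched-pairs design, so SE = s_d/√n = 29.7/√47 = 4.3322.
Margin = 1.282 × 4.3322 = 5.5539; the interval is -20.9 ± 5.5539 = (-26.45, -15.35).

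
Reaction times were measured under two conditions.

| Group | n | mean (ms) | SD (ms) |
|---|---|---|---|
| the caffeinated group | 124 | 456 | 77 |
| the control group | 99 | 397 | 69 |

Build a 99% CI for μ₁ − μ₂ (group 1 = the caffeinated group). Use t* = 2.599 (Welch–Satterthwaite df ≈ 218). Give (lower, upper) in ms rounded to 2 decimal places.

Per-group SEs: s₁/√n₁ = 77/√124 = 6.9148, s₂/√n₂ = 69/√99 = 6.9348.
Unpooled SE of the difference: √(47.81445904 + 48.09145104) = 9.7932.
Margin of error = t* · SE = 2.599 × 9.7932 = 25.4525.
x̄₁ − x̄₂ = 456 − 397 = 59.0000.
CI: 59.0000 ± 25.4525 = (33.55, 84.45).

(33.55, 84.45)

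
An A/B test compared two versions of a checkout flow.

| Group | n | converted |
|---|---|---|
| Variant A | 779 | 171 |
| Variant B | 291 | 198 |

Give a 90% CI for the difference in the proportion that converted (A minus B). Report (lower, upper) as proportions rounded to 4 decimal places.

(-0.5121, -0.4097)

Sample proportions: 171/779 = 0.2195, 198/291 = 0.6804.
Each SE is √(p̂(1−p̂)/n): √(0.2195·0.7805/779) = 0.01483 and √(0.6804·0.3196/291) = 0.02734.
SE(p̂₁ − p̂₂) = √(SE₁² + SE₂²) = √(0.0002199289 + 0.0007474756) = 0.03110, since the two samples are independent.
At 90% confidence z* = 1.645; margin = 1.645 × 0.03110 = 0.05116.
The difference is 0.2195 − 0.6804 = -0.4609, so the interval is -0.4609 ± 0.05116 = (-0.5121, -0.4097).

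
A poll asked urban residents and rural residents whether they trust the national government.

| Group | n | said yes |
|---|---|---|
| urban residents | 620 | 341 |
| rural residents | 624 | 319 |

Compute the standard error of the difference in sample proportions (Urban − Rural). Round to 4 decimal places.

0.0283

Sample proportions: 341/620 = 0.5500, 319/624 = 0.5112.
Each SE is √(p̂(1−p̂)/n): √(0.5500·0.4500/620) = 0.01998 and √(0.5112·0.4888/624) = 0.02001.
SE(p̂₁ − p̂₂) = √(SE₁² + SE₂²) = √(0.0003992004 + 0.0004004001) = 0.02828, since the two samples are independent.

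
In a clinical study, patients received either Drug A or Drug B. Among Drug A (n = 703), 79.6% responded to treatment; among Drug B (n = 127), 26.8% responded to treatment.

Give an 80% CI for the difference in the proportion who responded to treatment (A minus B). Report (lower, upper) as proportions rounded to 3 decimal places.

(0.474, 0.582)

SE₁ = √(p̂₁(1−p̂₁)/n₁) = √(0.7960·0.2040/703) = 0.01520; SE₂ = √(0.2680·0.7320/127) = 0.03930.
Independent samples: SE of the difference = √(SE₁² + SE₂²) = √(0.00023104 + 0.00154449) = 0.04214.
z* for 80% confidence is 1.282, so the margin of error is 1.282 × 0.04214 = 0.05402.
Point estimate p̂₁ − p̂₂ = 0.7960 − 0.2680 = 0.5280.
0.5280 ± 0.05402 → (0.474, 0.582).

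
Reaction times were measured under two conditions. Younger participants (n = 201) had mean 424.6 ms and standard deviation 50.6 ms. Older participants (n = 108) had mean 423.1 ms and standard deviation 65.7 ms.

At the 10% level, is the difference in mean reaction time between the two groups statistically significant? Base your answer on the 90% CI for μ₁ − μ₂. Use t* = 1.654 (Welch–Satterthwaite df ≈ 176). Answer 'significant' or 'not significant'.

SE₁ = s₁/√n₁ = 50.6/√201 = 3.5690; SE₂ = 65.7/√108 = 6.3220.
Independent samples, unequal variances: SE_diff = √(SE₁² + SE₂²) = √(12.737761 + 39.967684) = 7.2599.
t* = 1.654, so margin of error = 1.654 × 7.2599 = 12.0079.
Difference in means = 424.6 − 423.1 = 1.5000.
1.5000 ± 12.0079 → (-10.5079, 13.5079).
The interval (-10.5079, 13.5079) contains 0, so the difference is not significant.

not significant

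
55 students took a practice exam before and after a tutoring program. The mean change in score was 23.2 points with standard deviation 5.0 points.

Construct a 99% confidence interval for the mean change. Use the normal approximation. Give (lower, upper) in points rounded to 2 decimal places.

This is a matched-pairs design, so SE = s_d/√n = 5.0/√55 = 0.6742.
Margin = 2.576 × 0.6742 = 1.7367; the interval is 23.2 ± 1.7367 = (21.46, 24.94).

(21.46, 24.94)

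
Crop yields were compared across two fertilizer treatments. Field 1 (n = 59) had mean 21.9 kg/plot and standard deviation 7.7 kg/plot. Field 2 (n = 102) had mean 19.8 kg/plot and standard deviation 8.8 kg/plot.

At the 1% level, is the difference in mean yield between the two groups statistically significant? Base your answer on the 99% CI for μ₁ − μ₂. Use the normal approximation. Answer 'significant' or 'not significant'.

not significant

SE₁ = s₁/√n₁ = 7.7/√59 = 1.0025; SE₂ = 8.8/√102 = 0.8713.
Independent samples, unequal variances: SE_diff = √(SE₁² + SE₂²) = √(1.00500625 + 0.75916369) = 1.3282.
z* = 2.576, so margin of error = 2.576 × 1.3282 = 3.4214.
Difference in means = 21.9 − 19.8 = 2.1000.
2.1000 ± 3.4214 → (-1.3214, 5.5214).
The interval (-1.3214, 5.5214) contains 0, so the difference is not significant.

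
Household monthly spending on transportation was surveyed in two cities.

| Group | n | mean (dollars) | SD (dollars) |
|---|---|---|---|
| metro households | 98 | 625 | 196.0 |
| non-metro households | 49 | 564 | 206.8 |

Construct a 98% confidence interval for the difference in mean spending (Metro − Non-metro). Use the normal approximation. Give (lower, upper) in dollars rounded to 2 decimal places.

(-21.72, 143.72)

Standard errors of each mean: 196.0/√98 = 19.7990 and 206.8/√49 = 29.5429.
SE(x̄₁ − x̄₂) = √(19.7990² + 29.5429²) = 35.5638 for independent samples with unequal variances.
With z* = 2.326, the margin is 2.326 × 35.5638 = 82.7214.
x̄₁ − x̄₂ = 625 − 564 = 61.0000; the interval is 61.0000 ± 82.7214 = (-21.72, 143.72).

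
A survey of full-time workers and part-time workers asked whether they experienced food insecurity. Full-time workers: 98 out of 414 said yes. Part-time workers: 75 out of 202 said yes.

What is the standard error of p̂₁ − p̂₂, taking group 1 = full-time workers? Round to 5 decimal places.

Sample proportions: 98/414 = 0.2367, 75/202 = 0.3713.
Each SE is √(p̂(1−p̂)/n): √(0.2367·0.7633/414) = 0.02089 and √(0.3713·0.6287/202) = 0.03399.
SE(p̂₁ − p̂₂) = √(SE₁² + SE₂²) = √(0.0004363921 + 0.0011553201) = 0.03990, since the two samples are independent.

0.03990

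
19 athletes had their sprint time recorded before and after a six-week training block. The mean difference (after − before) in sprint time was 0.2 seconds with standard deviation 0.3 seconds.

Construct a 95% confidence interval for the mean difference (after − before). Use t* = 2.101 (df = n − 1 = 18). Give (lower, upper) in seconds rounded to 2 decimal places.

(0.06, 0.34)

This is a matched-pairs design, so SE = s_d/√n = 0.3/√19 = 0.0688.
Margin = 2.101 × 0.0688 = 0.1445; the interval is 0.2 ± 0.1445 = (0.06, 0.34).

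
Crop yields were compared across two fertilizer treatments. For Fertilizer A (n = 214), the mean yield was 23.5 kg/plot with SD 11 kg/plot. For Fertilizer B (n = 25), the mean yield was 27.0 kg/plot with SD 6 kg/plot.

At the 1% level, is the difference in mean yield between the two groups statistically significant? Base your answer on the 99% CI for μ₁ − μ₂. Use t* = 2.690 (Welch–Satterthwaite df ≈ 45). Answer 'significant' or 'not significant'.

not significant

Standard errors of each mean: 11/√214 = 0.7519 and 6/√25 = 1.2000.
SE(x̄₁ − x̄₂) = √(0.7519² + 1.2000²) = 1.4161 for independent samples with unequal variances.
With t* = 2.690, the margin is 2.690 × 1.4161 = 3.8093.
x̄₁ − x̄₂ = 23.5 − 27.0 = -3.5000; the interval is -3.5000 ± 3.8093 = (-7.3093, 0.3093).
The interval (-7.3093, 0.3093) contains 0, so the difference is not significant.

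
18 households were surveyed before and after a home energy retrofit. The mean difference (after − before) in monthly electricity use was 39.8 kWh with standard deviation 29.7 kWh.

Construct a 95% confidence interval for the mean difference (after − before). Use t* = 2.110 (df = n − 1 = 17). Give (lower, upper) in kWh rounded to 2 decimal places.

This is a matched-pairs design, so SE = s_d/√n = 29.7/√18 = 7.0004.
Margin = 2.110 × 7.0004 = 14.7708; the interval is 39.8 ± 14.7708 = (25.03, 54.57).

(25.03, 54.57)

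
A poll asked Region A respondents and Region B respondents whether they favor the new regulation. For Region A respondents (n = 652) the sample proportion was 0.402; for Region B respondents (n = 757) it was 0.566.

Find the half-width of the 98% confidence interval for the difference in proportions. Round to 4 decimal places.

0.0612

The two standard errors are √(0.4020×0.5980/652) = 0.01920 and √(0.5660×0.4340/757) = 0.01801.
Because the samples are independent, SE_diff = √(0.01920² + 0.01801²) = 0.02632.
Using z* = 2.326 for 98%, ME = 2.326 × 0.02632 = 0.06122.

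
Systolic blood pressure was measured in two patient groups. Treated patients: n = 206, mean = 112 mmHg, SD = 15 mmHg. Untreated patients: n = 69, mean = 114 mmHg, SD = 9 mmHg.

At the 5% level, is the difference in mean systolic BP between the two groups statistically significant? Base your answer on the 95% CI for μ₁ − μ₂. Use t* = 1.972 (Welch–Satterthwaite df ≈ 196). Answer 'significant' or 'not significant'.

Standard errors of each mean: 15/√206 = 1.0451 and 9/√69 = 1.0835.
SE(x̄₁ − x̄₂) = √(1.0451² + 1.0835²) = 1.5054 for independent samples with unequal variances.
With t* = 1.972, the margin is 1.972 × 1.5054 = 2.9686.
x̄₁ − x̄₂ = 112 − 114 = -2.0000; the interval is -2.0000 ± 2.9686 = (-4.9686, 0.9686).
The interval (-4.9686, 0.9686) contains 0, so the difference is not significant.

not significant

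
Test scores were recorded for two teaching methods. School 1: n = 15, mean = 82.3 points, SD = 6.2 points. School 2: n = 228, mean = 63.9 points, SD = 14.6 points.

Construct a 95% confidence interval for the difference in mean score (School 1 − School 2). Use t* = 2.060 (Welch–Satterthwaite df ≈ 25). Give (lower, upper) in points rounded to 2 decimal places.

Standard errors of each mean: 6.2/√15 = 1.6008 and 14.6/√228 = 0.9669.
SE(x̄₁ − x̄₂) = √(1.6008² + 0.9669²) = 1.8701 for independent samples with unequal variances.
With t* = 2.060, the margin is 2.060 × 1.8701 = 3.8524.
x̄₁ − x̄₂ = 82.3 − 63.9 = 18.4000; the interval is 18.4000 ± 3.8524 = (14.55, 22.25).

(14.55, 22.25)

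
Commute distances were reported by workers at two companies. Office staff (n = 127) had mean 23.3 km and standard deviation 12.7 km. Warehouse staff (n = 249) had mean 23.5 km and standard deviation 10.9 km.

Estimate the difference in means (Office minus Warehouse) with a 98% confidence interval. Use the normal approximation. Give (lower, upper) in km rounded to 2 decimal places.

Standard errors of each mean: 12.7/√127 = 1.1269 and 10.9/√249 = 0.6908.
SE(x̄₁ − x̄₂) = √(1.1269² + 0.6908²) = 1.3218 for independent samples with unequal variances.
With z* = 2.326, the margin is 2.326 × 1.3218 = 3.0745.
x̄₁ − x̄₂ = 23.3 − 23.5 = -0.2000; the interval is -0.2000 ± 3.0745 = (-3.27, 2.87).

(-3.27, 2.87)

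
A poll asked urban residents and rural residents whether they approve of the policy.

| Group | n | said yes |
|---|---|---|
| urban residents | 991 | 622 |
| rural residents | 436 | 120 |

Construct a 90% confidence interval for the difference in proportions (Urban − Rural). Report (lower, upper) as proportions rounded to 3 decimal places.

(0.309, 0.396)

First, p̂₁ = 622/991 = 0.6276; p̂₂ = 120/436 = 0.2752.
The two standard errors are √(0.6276×0.3724/991) = 0.01536 and √(0.2752×0.7248/436) = 0.02139.
Because the samples are independent, SE_diff = √(0.01536² + 0.02139²) = 0.02633.
Using z* = 1.645 for 90%, ME = 1.645 × 0.02633 = 0.04331.
p̂₁ − p̂₂ = 0.3524; interval 0.3524 ± 0.04331 gives (0.309, 0.396).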